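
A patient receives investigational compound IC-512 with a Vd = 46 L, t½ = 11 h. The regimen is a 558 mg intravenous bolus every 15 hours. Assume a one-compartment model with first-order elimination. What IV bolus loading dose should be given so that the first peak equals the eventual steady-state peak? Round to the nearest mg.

913 mg

f = (1/2)^(15/11) ≈ 0.388602; accumulation ratio R = 1/(1−f) ≈ 1.63560.
Loading dose to hit Cmax,ss on first dose: D_load = D_maint·R ≈ 558 × 1.63560 ≈ 912.66 mg.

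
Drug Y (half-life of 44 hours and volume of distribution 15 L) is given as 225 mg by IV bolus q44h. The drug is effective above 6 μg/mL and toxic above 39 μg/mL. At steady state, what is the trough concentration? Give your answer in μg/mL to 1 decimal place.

15.0 μg/mL

The dosing interval is 1 half-life, so f = 2^(−1) = 0.5.
Accumulation ratio R = 1/(1 − f) = 1/0.5 = 2/1.
Single-dose peak C₀ = D/Vd = 225/15 = 15 μg/mL.
Steady-state peak Cmax,ss = C₀·R = 15 × 2/1 ≈ 30.000 μg/mL.
Steady-state trough Cmin,ss = Cmax,ss·f ≈ 30.000 × 0.5 ≈ 15.000 μg/mL.
Trough 15.0 μg/mL vs MEC 6 μg/mL: adequate.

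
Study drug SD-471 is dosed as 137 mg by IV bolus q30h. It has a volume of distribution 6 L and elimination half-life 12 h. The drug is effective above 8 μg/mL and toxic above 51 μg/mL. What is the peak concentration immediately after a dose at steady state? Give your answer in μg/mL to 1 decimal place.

27.7 μg/mL

τ/t½ = 30/12 ≈ 2.5, so fraction remaining f = (1/2)^(30/12) ≈ 0.1768.
Accumulation ratio R = 1/(1 − f) ≈ 1/0.8232 ≈ 1.2148.
Each bolus raises the concentration by D/Vd = 137/6 ≈ 22.833 μg/mL.
Cmax,ss = C₀/(1 − f) ≈ 22.833/0.8232 ≈ 27.737 μg/mL.
Peak 27.7 μg/mL vs MTC 51 μg/mL: below toxic threshold.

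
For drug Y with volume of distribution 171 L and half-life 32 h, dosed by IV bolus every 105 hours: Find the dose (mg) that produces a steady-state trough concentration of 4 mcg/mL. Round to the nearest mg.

5966 mg

τ/t½ = 105/32 ≈ 3.2812, so f = (1/2)^(105/32) ≈ 0.102860.
Cmin,ss = (D/Vd)·f/(1−f), so D = Cmin,ss·Vd·(1−f)/f.
D = 4 × 171 × (1−f)/f ≈ 4 × 171 × 8.72195 ≈ 5965.81 mg.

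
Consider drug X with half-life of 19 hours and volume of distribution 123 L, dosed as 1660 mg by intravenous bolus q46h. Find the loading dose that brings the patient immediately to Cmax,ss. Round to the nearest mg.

f = (1/2)^(46/19) ≈ 0.186720; accumulation ratio R = 1/(1−f) ≈ 1.22959.
Loading dose to hit Cmax,ss on first dose: D_load = D_maint·R ≈ 1660 × 1.22959 ≈ 2041.12 mg.

2041 mg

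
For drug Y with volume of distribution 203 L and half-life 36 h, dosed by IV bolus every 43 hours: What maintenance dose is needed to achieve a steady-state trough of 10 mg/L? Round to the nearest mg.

2616 mg

τ/t½ = 43/36 ≈ 1.1944, so f = (1/2)^(43/36) ≈ 0.436955.
Cmin,ss = (D/Vd)·f/(1−f), so D = Cmin,ss·Vd·(1−f)/f.
D = 10 × 203 × (1−f)/f ≈ 10 × 203 × 1.28857 ≈ 2615.80 mg.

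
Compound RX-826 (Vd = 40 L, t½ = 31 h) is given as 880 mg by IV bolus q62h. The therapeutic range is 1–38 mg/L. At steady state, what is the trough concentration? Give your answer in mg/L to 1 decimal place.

τ = 62 h = 2 half-lives, so f = (1/2)^2 = 0.25.
Accumulation ratio R = 1/(1 − f) = 1/0.75 = 4/3.
Single-dose peak C₀ = D/Vd = 880/40 = 22 mg/L.
Steady-state peak Cmax,ss = C₀·R = 22 × 4/3 ≈ 29.333 mg/L.
Steady-state trough Cmin,ss = Cmax,ss·f ≈ 29.333 × 0.25 ≈ 7.333 mg/L.
Trough 7.3 mg/L vs MEC 1 mg/L: adequate.

7.3 mg/L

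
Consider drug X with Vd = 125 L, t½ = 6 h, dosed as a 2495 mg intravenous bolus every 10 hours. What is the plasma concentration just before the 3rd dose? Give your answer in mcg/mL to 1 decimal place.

8.3 mcg/mL

f = (1/2)^(τ/t½) = (1/2)^(10/6) ≈ 0.3150.
C₀ = D/Vd = 2495/125 ≈ 19.960 mcg/mL.
Before the 3rd dose, 2 doses have been given. Superposition: Cmin = C₀·(f + f²).
≈ 19.960 × (0.3150 + 0.0992) ≈ 19.960 × 0.4142 ≈ 8.267 mcg/mL.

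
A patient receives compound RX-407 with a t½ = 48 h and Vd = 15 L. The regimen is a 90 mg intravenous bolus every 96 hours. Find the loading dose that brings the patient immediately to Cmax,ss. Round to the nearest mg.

f = (1/2)^(96/48) ≈ 0.250000; accumulation ratio R = 1/(1−f) ≈ 1.33333.
Loading dose to hit Cmax,ss on first dose: D_load = D_maint·R ≈ 90 × 1.33333 ≈ 120.00 mg.

120 mg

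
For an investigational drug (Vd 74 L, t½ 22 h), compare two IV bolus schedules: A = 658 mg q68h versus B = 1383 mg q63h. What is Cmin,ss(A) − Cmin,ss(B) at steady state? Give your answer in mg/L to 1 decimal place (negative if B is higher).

Regimen A: f = (1/2)^(68/22) ≈ 0.1174; Cmin,ss = (658/74)·f/(1−f) ≈ 1.183 mg/L.
Regimen B: f = (1/2)^(63/22) ≈ 0.1374; Cmin,ss = (1383/74)·f/(1−f) ≈ 2.977 mg/L.
Difference ≈ 1.183 − 2.977 ≈ -1.794 mg/L.

-1.8 mg/L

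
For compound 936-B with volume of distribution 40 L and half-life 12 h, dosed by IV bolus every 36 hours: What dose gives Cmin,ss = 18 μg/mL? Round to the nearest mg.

5040 mg

τ/t½ = 36/12 ≈ 3, so f = (1/2)^(36/12) ≈ 0.125000.
Cmin,ss = (D/Vd)·f/(1−f), so D = Cmin,ss·Vd·(1−f)/f.
D = 18 × 40 × (1−f)/f ≈ 18 × 40 × 7.00000 ≈ 5040.00 mg.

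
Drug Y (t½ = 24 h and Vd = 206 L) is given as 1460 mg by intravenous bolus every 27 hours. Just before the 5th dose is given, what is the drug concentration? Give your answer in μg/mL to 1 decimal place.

f = (1/2)^(τ/t½) = (1/2)^(27/24) ≈ 0.4585.
C₀ = D/Vd = 1460/206 ≈ 7.087 μg/mL.
Before the 5th dose, 4 doses have been given. Superposition: Cmin = C₀·(f + f² + … + f^4).
≈ 7.087 × (0.4585 + 0.2102 + 0.0964 + 0.0442) ≈ 7.087 × 0.8093 ≈ 5.736 μg/mL.

5.7 μg/mL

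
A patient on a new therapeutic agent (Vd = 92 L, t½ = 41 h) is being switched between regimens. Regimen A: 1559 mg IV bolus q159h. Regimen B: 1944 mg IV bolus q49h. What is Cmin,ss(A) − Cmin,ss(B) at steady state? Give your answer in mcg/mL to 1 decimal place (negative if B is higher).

-15.1 mcg/mL

Regimen A: f = (1/2)^(159/41) ≈ 0.0680; Cmin,ss = (1559/92)·f/(1−f) ≈ 1.236 mcg/mL.
Regimen B: f = (1/2)^(49/41) ≈ 0.4367; Cmin,ss = (1944/92)·f/(1−f) ≈ 16.381 mcg/mL.
Difference ≈ 1.236 − 16.381 ≈ -15.145 mcg/mL.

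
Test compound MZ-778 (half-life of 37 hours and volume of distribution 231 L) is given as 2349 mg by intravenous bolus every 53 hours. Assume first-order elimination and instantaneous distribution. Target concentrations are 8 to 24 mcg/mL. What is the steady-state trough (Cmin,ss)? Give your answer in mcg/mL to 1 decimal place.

6.0 mcg/mL

τ/t½ = 53/37 ≈ 1.4324, so fraction remaining f = (1/2)^(53/37) ≈ 0.3705.
Accumulation ratio R = 1/(1 − f) ≈ 1/0.6295 ≈ 1.5886.
Each bolus raises the concentration by D/Vd = 2349/231 ≈ 10.169 mcg/mL.
Steady-state peak Cmax,ss = C₀·R ≈ 10.169 × 1.5886 ≈ 16.154 mcg/mL.
One interval later, Cmin,ss = Cmax,ss·e^(−kτ) ≈ 16.154 × 0.3705 ≈ 5.985 mcg/mL.
Trough 6.0 mcg/mL vs MEC 8 mcg/mL: subtherapeutic.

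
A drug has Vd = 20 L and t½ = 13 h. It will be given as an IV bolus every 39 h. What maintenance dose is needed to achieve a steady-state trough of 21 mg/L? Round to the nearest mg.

2940 mg

τ/t½ = 39/13 ≈ 3, so f = (1/2)^(39/13) ≈ 0.125000.
Cmin,ss = (D/Vd)·f/(1−f), so D = Cmin,ss·Vd·(1−f)/f.
D = 21 × 20 × (1−f)/f ≈ 21 × 20 × 7.00000 ≈ 2940.00 mg.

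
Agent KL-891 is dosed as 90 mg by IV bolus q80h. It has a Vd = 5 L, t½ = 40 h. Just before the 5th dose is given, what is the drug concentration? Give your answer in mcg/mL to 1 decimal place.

6.0 mcg/mL

f = (1/2)^(τ/t½) = (1/2)^(80/40) ≈ 0.2500.
C₀ = D/Vd = 90/5 ≈ 18.000 mcg/mL.
Before the 5th dose, 4 doses have been given. Superposition: Cmin = C₀·(f + f² + … + f^4).
≈ 18.000 × (0.2500 + 0.0625 + 0.0156 + 0.0039) ≈ 18.000 × 0.3320 ≈ 5.976 mcg/mL.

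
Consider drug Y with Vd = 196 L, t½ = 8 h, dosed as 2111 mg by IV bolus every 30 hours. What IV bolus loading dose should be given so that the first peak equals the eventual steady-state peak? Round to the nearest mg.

2280 mg

f = (1/2)^(30/8) ≈ 0.074325; accumulation ratio R = 1/(1−f) ≈ 1.08029.
Loading dose to hit Cmax,ss on first dose: D_load = D_maint·R ≈ 2111 × 1.08029 ≈ 2280.49 mg.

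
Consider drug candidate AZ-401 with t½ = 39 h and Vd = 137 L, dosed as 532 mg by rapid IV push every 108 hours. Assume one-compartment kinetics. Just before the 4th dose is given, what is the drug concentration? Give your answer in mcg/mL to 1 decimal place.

f = (1/2)^(τ/t½) = (1/2)^(108/39) ≈ 0.1467.
C₀ = D/Vd = 532/137 ≈ 3.883 mcg/mL.
Before the 4th dose, 3 doses have been given. Superposition: Cmin = C₀·(f + f² + … + f^3).
≈ 3.883 × (0.1467 + 0.0215 + 0.0032) ≈ 3.883 × 0.1714 ≈ 0.666 mcg/mL.

0.7 mcg/mL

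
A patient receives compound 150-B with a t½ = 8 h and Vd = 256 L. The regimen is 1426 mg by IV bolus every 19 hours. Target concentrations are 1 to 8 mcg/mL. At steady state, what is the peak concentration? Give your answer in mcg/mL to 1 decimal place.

6.9 mcg/mL

k = ln2/t½ = ln2/8 ≈ 0.086643 h⁻¹; fraction remaining f = e^(−kτ) = e^(−0.086643×19) ≈ 0.1928.
Accumulation ratio R = 1/(1 − f) ≈ 1/0.8072 ≈ 1.2389.
Single-dose peak C₀ = D/Vd = 1426/256 ≈ 5.570 mcg/mL.
Steady-state peak Cmax,ss = C₀·R ≈ 5.570 × 1.2389 ≈ 6.901 mcg/mL.
Peak 6.9 mcg/mL vs MTC 8 mcg/mL: below toxic threshold.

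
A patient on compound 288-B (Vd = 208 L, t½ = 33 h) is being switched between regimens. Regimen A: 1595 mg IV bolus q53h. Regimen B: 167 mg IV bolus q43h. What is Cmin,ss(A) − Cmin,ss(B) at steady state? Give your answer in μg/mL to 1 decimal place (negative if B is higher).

3.2 μg/mL

Regimen A: f = (1/2)^(53/33) ≈ 0.3285; Cmin,ss = (1595/208)·f/(1−f) ≈ 3.751 μg/mL.
Regimen B: f = (1/2)^(43/33) ≈ 0.4053; Cmin,ss = (167/208)·f/(1−f) ≈ 0.547 μg/mL.
Difference ≈ 3.751 − 0.547 ≈ 3.204 μg/mL.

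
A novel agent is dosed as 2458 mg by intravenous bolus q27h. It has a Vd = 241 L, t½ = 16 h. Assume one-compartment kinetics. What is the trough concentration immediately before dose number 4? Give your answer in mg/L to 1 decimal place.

4.5 mg/L

f = (1/2)^(τ/t½) = (1/2)^(27/16) ≈ 0.3105.
C₀ = D/Vd = 2458/241 ≈ 10.199 mg/L.
Before the 4th dose, 3 doses have been given. Superposition: Cmin = C₀·(f + f² + … + f^3).
≈ 10.199 × (0.3105 + 0.0964 + 0.0299) ≈ 10.199 × 0.4368 ≈ 4.455 mg/L.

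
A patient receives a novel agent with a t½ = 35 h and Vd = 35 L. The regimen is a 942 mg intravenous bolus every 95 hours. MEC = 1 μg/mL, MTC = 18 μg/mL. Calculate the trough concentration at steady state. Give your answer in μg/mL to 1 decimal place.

k = ln2/t½ = ln2/35 ≈ 0.019804 h⁻¹; fraction remaining f = e^(−kτ) = e^(−0.019804×95) ≈ 0.1524.
Each bolus raises the concentration by D/Vd = 942/35 ≈ 26.914 μg/mL.
Steady-state trough Cmin,ss = C₀·f/(1−f) ≈ 26.914 × 0.1524/0.8476 ≈ 4.839 μg/mL.
Trough 4.8 μg/mL vs MEC 1 μg/mL: adequate.

4.8 μg/mL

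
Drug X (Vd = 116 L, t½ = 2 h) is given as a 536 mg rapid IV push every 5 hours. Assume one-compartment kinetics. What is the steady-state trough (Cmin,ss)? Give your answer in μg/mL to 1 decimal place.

1.0 μg/mL

τ/t½ = 5/2 ≈ 2.5, so fraction remaining f = (1/2)^(5/2) ≈ 0.1768.
Accumulation ratio R = 1/(1 − f) ≈ 1/0.8232 ≈ 1.2148.
Single-dose peak C₀ = D/Vd = 536/116 ≈ 4.621 μg/mL.
Cmax,ss = C₀/(1 − f) ≈ 4.621/0.8232 ≈ 5.613 μg/mL.
Steady-state trough Cmin,ss = Cmax,ss·f ≈ 5.613 × 0.1768 ≈ 0.992 μg/mL.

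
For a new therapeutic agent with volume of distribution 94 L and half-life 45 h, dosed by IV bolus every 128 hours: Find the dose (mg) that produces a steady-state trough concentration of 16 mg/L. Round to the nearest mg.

9298 mg

τ/t½ = 128/45 ≈ 2.8444, so f = (1/2)^(128/45) ≈ 0.139231.
Cmin,ss = (D/Vd)·f/(1−f), so D = Cmin,ss·Vd·(1−f)/f.
D = 16 × 94 × (1−f)/f ≈ 16 × 94 × 6.18231 ≈ 9298.19 mg.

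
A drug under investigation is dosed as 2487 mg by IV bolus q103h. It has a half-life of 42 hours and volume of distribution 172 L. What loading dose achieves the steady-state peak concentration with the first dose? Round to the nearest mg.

f = (1/2)^(103/42) ≈ 0.182709; accumulation ratio R = 1/(1−f) ≈ 1.22355.
Loading dose to hit Cmax,ss on first dose: D_load = D_maint·R ≈ 2487 × 1.22355 ≈ 3042.97 mg.

3043 mg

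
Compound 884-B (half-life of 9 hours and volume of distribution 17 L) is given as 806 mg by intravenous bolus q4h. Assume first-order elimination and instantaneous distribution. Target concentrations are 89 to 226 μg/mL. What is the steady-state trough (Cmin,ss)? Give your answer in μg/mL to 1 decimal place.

τ/t½ = 4/9 ≈ 0.44444, so fraction remaining f = (1/2)^(4/9) ≈ 0.7349.
Accumulation ratio R = 1/(1 − f) ≈ 1/0.2651 ≈ 3.7722.
Single-dose peak C₀ = D/Vd = 806/17 ≈ 47.412 μg/mL.
Steady-state peak Cmax,ss = C₀·R ≈ 47.412 × 3.7722 ≈ 178.848 μg/mL.
Steady-state trough Cmin,ss = Cmax,ss·f ≈ 178.848 × 0.7349 ≈ 131.435 μg/mL.
Trough 131.4 μg/mL vs MEC 89 μg/mL: adequate.

131.4 μg/mL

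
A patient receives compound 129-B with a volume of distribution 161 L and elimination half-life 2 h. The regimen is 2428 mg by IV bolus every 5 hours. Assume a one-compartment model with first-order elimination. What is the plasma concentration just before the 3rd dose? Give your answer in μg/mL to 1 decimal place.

f = (1/2)^(τ/t½) = (1/2)^(5/2) ≈ 0.1768.
C₀ = D/Vd = 2428/161 ≈ 15.081 μg/mL.
Before the 3rd dose, 2 doses have been given. Superposition: Cmin = C₀·(f + f²).
≈ 15.081 × (0.1768 + 0.0313) ≈ 15.081 × 0.2081 ≈ 3.138 μg/mL.

3.1 μg/mL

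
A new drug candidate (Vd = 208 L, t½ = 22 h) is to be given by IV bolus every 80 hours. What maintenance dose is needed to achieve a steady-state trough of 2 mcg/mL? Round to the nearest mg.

4757 mg

τ/t½ = 80/22 ≈ 3.6364, so f = (1/2)^(80/22) ≈ 0.080417.
Cmin,ss = (D/Vd)·f/(1−f), so D = Cmin,ss·Vd·(1−f)/f.
D = 2 × 208 × (1−f)/f ≈ 2 × 208 × 11.43518 ≈ 4757.03 mg.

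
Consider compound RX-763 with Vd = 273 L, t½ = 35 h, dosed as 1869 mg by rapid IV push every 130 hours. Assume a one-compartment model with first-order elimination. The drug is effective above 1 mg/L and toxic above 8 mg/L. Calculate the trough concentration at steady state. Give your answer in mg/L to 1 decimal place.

0.6 mg/L

τ/t½ = 130/35 ≈ 3.7143, so fraction remaining f = (1/2)^(130/35) ≈ 0.0762.
Accumulation ratio R = 1/(1 − f) ≈ 1/0.9238 ≈ 1.0825.
Single-dose peak C₀ = D/Vd = 1869/273 ≈ 6.846 mg/L.
Steady-state peak Cmax,ss = C₀·R ≈ 6.846 × 1.0825 ≈ 7.411 mg/L.
One interval later, Cmin,ss = Cmax,ss·e^(−kτ) ≈ 7.411 × 0.0762 ≈ 0.565 mg/L.
Trough 0.6 mg/L vs MEC 1 mg/L: subtherapeutic.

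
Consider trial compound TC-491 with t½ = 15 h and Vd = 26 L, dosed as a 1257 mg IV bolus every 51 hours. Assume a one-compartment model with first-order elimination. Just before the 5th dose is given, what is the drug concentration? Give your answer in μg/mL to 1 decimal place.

5.1 μg/mL

f = (1/2)^(τ/t½) = (1/2)^(51/15) ≈ 0.0947.
C₀ = D/Vd = 1257/26 ≈ 48.346 μg/mL.
Before the 5th dose, 4 doses have been given. Superposition: Cmin = C₀·(f + f² + … + f^4).
≈ 48.346 × (0.0947 + 0.0090 + 0.0008 + 0.0001) ≈ 48.346 × 0.1046 ≈ 5.057 μg/mL.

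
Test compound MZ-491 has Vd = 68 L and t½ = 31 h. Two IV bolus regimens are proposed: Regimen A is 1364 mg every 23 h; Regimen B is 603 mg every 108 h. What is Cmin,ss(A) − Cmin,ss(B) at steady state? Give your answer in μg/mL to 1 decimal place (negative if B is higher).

Regimen A: f = (1/2)^(23/31) ≈ 0.5979; Cmin,ss = (1364/68)·f/(1−f) ≈ 29.826 μg/mL.
Regimen B: f = (1/2)^(108/31) ≈ 0.0894; Cmin,ss = (603/68)·f/(1−f) ≈ 0.871 μg/mL.
Difference ≈ 29.826 − 0.871 ≈ 28.955 μg/mL.

29.0 μg/mL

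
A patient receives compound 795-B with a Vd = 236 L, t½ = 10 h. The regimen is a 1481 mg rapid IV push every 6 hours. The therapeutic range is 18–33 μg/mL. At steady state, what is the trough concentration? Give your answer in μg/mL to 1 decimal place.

12.2 μg/mL

Over one 6-h interval, 6/10 ≈ 0.6 half-lives elapse, leaving f ≈ 0.6598 of each dose.
Accumulation ratio R = 1/(1 − f) ≈ 1/0.3402 ≈ 2.9394.
Single-dose peak C₀ = D/Vd = 1481/236 ≈ 6.275 μg/mL.
Steady-state peak Cmax,ss = C₀·R ≈ 6.275 × 2.9394 ≈ 18.445 μg/mL.
Steady-state trough Cmin,ss = Cmax,ss·f ≈ 18.445 × 0.6598 ≈ 12.170 μg/mL.
Trough 12.2 μg/mL vs MEC 18 μg/mL: subtherapeutic.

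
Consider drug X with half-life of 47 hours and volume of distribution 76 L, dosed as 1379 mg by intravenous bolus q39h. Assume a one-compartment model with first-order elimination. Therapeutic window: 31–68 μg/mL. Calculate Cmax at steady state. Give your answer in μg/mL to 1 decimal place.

41.5 μg/mL

Over one 39-h interval, 39/47 ≈ 0.82979 half-lives elapse, leaving f ≈ 0.5626 of each dose.
Accumulation ratio R = 1/(1 − f) ≈ 1/0.4374 ≈ 2.2862.
Each bolus raises the concentration by D/Vd = 1379/76 ≈ 18.145 μg/mL.
Steady-state peak Cmax,ss = C₀·R ≈ 18.145 × 2.2862 ≈ 41.483 μg/mL.
Peak 41.5 μg/mL vs MTC 68 μg/mL: below toxic threshold.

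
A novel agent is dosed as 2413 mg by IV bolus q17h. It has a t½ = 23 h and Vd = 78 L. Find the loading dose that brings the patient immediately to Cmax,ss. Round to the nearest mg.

6019 mg

f = (1/2)^(17/23) ≈ 0.599100; accumulation ratio R = 1/(1−f) ≈ 2.49439.
Loading dose to hit Cmax,ss on first dose: D_load = D_maint·R ≈ 2413 × 2.49439 ≈ 6018.96 mg.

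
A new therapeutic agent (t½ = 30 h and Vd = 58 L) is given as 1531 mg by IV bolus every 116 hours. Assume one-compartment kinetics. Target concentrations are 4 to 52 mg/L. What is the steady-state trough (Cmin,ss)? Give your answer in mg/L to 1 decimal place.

k = ln2/t½ = ln2/30 ≈ 0.023105 h⁻¹; fraction remaining f = e^(−kτ) = e^(−0.023105×116) ≈ 0.0686.
At steady state, accumulation factor R = 1/(1 − e^(−kτ)) ≈ 1.0737.
Each bolus raises the concentration by D/Vd = 1531/58 ≈ 26.397 mg/L.
Cmax,ss = C₀/(1 − f) ≈ 26.397/0.9314 ≈ 28.341 mg/L.
Steady-state trough Cmin,ss = Cmax,ss·f ≈ 28.341 × 0.0686 ≈ 1.944 mg/L.
Trough 1.9 mg/L vs MEC 4 mg/L: subtherapeutic.

1.9 mg/L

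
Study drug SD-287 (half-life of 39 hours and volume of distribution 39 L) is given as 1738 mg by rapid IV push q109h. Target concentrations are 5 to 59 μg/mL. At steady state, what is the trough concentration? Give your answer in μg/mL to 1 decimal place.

k = ln2/t½ = ln2/39 ≈ 0.017773 h⁻¹; fraction remaining f = e^(−kτ) = e^(−0.017773×109) ≈ 0.1441.
Each bolus raises the concentration by D/Vd = 1738/39 ≈ 44.564 μg/mL.
Steady-state trough Cmin,ss = C₀·f/(1−f) ≈ 44.564 × 0.1441/0.8559 ≈ 7.503 μg/mL.
Trough 7.5 μg/mL vs MEC 5 μg/mL: adequate.

7.5 μg/mL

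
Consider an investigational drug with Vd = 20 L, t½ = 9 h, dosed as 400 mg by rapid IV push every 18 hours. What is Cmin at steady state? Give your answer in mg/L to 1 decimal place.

6.7 mg/L

τ = 18 h = 2 half-lives, so f = (1/2)^2 = 0.25.
Accumulation ratio R = 1/(1 − f) = 1/0.75 = 4/3.
Single-dose peak C₀ = D/Vd = 400/20 = 20 mg/L.
Steady-state peak Cmax,ss = C₀·R = 20 × 4/3 ≈ 26.667 mg/L.
Steady-state trough Cmin,ss = Cmax,ss·f ≈ 26.667 × 0.25 ≈ 6.667 mg/L.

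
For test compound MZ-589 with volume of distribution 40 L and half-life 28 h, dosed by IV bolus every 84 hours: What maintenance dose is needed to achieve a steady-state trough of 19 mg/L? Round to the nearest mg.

5320 mg

τ/t½ = 84/28 ≈ 3, so f = (1/2)^(84/28) ≈ 0.125000.
Cmin,ss = (D/Vd)·f/(1−f), so D = Cmin,ss·Vd·(1−f)/f.
D = 19 × 40 × (1−f)/f ≈ 19 × 40 × 7.00000 ≈ 5320.00 mg.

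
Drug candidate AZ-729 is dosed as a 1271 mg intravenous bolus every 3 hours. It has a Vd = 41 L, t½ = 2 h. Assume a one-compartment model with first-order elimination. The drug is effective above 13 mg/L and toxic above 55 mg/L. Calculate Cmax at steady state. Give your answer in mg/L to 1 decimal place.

k = ln2/t½ = ln2/2 ≈ 0.346574 h⁻¹; fraction remaining f = e^(−kτ) = e^(−0.346574×3) ≈ 0.3536.
Accumulation ratio R = 1/(1 − f) ≈ 1/0.6464 ≈ 1.5470.
Each bolus raises the concentration by D/Vd = 1271/41 ≈ 31.000 mg/L.
Steady-state peak Cmax,ss = C₀·R ≈ 31.000 × 1.5470 ≈ 47.957 mg/L.
Peak 48.0 mg/L vs MTC 55 mg/L: below toxic threshold.

48.0 mg/L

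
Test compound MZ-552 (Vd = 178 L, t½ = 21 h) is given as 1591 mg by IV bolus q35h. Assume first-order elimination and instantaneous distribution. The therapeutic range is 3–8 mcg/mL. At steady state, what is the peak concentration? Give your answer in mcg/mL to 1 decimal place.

13.0 mcg/mL

k = ln2/t½ = ln2/21 ≈ 0.033007 h⁻¹; fraction remaining f = e^(−kτ) = e^(−0.033007×35) ≈ 0.3150.
At steady state, accumulation factor R = 1/(1 − e^(−kτ)) ≈ 1.4599.
Each bolus raises the concentration by D/Vd = 1591/178 ≈ 8.938 mcg/mL.
Steady-state peak Cmax,ss = C₀·R ≈ 8.938 × 1.4599 ≈ 13.049 mcg/mL.
Peak 13.0 mcg/mL vs MTC 8 mcg/mL: exceeds toxic threshold.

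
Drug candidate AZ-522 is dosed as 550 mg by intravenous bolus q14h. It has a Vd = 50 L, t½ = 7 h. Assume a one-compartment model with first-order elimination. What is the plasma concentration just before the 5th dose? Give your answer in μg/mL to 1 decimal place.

3.7 μg/mL

f = (1/2)^(τ/t½) = (1/2)^(14/7) ≈ 0.2500.
C₀ = D/Vd = 550/50 ≈ 11.000 μg/mL.
Before the 5th dose, 4 doses have been given. Superposition: Cmin = C₀·(f + f² + … + f^4).
≈ 11.000 × (0.2500 + 0.0625 + 0.0156 + 0.0039) ≈ 11.000 × 0.3320 ≈ 3.652 μg/mL.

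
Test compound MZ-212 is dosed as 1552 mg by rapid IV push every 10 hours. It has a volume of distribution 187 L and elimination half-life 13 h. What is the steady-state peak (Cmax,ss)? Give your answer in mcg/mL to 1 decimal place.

k = ln2/t½ = ln2/13 ≈ 0.053319 h⁻¹; fraction remaining f = e^(−kτ) = e^(−0.053319×10) ≈ 0.5867.
Accumulation ratio R = 1/(1 − f) ≈ 1/0.4133 ≈ 2.4195.
Each bolus raises the concentration by D/Vd = 1552/187 ≈ 8.299 mcg/mL.
Steady-state peak Cmax,ss = C₀·R ≈ 8.299 × 2.4195 ≈ 20.079 mcg/mL.

20.1 mcg/mL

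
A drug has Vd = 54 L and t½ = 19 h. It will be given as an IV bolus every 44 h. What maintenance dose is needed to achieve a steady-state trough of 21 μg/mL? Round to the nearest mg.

4512 mg

τ/t½ = 44/19 ≈ 2.3158, so f = (1/2)^(44/19) ≈ 0.200853.
Cmin,ss = (D/Vd)·f/(1−f), so D = Cmin,ss·Vd·(1−f)/f.
D = 21 × 54 × (1−f)/f ≈ 21 × 54 × 3.97877 ≈ 4511.93 mg.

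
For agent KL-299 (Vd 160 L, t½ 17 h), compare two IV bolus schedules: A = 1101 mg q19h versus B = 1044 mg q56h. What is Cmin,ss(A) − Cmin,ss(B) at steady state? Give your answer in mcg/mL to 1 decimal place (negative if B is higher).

Regimen A: f = (1/2)^(19/17) ≈ 0.4608; Cmin,ss = (1101/160)·f/(1−f) ≈ 5.881 mcg/mL.
Regimen B: f = (1/2)^(56/17) ≈ 0.1019; Cmin,ss = (1044/160)·f/(1−f) ≈ 0.740 mcg/mL.
Difference ≈ 5.881 − 0.740 ≈ 5.141 mcg/mL.

5.1 mcg/mL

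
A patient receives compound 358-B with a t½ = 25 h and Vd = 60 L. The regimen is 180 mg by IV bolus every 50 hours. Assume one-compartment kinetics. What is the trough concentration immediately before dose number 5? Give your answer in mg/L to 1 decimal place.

f = (1/2)^(τ/t½) = (1/2)^(50/25) ≈ 0.2500.
C₀ = D/Vd = 180/60 ≈ 3.000 mg/L.
Before the 5th dose, 4 doses have been given. Superposition: Cmin = C₀·(f + f² + … + f^4).
≈ 3.000 × (0.2500 + 0.0625 + 0.0156 + 0.0039) ≈ 3.000 × 0.3320 ≈ 0.996 mg/L.

1.0 mg/L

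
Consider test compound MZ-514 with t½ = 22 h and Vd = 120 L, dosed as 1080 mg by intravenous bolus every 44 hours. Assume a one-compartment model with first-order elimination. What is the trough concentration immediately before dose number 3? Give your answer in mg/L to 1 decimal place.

2.8 mg/L

f = (1/2)^(τ/t½) = (1/2)^(44/22) ≈ 0.2500.
C₀ = D/Vd = 1080/120 ≈ 9.000 mg/L.
Before the 3rd dose, 2 doses have been given. Superposition: Cmin = C₀·(f + f²).
≈ 9.000 × (0.2500 + 0.0625) ≈ 9.000 × 0.3125 ≈ 2.812 mg/L.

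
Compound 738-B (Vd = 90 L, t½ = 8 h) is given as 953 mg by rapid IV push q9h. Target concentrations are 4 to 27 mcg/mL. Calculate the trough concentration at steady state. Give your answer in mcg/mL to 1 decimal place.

k = ln2/t½ = ln2/8 ≈ 0.086643 h⁻¹; fraction remaining f = e^(−kτ) = e^(−0.086643×9) ≈ 0.4585.
Single-dose peak C₀ = D/Vd = 953/90 ≈ 10.589 mcg/mL.
Steady-state trough Cmin,ss = C₀·f/(1−f) ≈ 10.589 × 0.4585/0.5415 ≈ 8.966 mcg/mL.
Trough 9.0 mcg/mL vs MEC 4 mcg/mL: adequate.

9.0 mcg/mL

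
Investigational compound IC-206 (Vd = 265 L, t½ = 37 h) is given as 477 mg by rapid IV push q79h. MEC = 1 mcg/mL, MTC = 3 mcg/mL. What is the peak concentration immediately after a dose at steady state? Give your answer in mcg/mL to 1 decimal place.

2.3 mcg/mL

k = ln2/t½ = ln2/37 ≈ 0.018734 h⁻¹; fraction remaining f = e^(−kτ) = e^(−0.018734×79) ≈ 0.2276.
Accumulation ratio R = 1/(1 − f) ≈ 1/0.7724 ≈ 1.2947.
Single-dose peak C₀ = D/Vd = 477/265 ≈ 1.800 mcg/mL.
Cmax,ss = C₀/(1 − f) ≈ 1.800/0.7724 ≈ 2.330 mcg/mL.
Peak 2.3 mcg/mL vs MTC 3 mcg/mL: below toxic threshold.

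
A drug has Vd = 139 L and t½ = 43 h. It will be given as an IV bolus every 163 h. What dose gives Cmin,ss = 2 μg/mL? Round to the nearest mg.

τ/t½ = 163/43 ≈ 3.7907, so f = (1/2)^(163/43) ≈ 0.072258.
Cmin,ss = (D/Vd)·f/(1−f), so D = Cmin,ss·Vd·(1−f)/f.
D = 2 × 139 × (1−f)/f ≈ 2 × 139 × 12.83930 ≈ 3569.33 mg.

3569 mg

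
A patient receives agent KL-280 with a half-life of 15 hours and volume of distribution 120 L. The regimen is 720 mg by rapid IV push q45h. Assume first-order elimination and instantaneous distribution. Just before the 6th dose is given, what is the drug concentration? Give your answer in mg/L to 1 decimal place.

0.9 mg/L

f = (1/2)^(τ/t½) = (1/2)^(45/15) ≈ 0.1250.
C₀ = D/Vd = 720/120 ≈ 6.000 mg/L.
Before the 6th dose, 5 doses have been given. Superposition: Cmin = C₀·(f + f² + … + f^5).
≈ 6.000 × (0.1250 + 0.0156 + 0.0020 + 0.0002 + 0.0000) ≈ 6.000 × 0.1428 ≈ 0.857 mg/L.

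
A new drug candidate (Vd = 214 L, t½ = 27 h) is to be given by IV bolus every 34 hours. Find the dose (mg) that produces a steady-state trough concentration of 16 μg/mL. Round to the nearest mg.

τ/t½ = 34/27 ≈ 1.2593, so f = (1/2)^(34/27) ≈ 0.417758.
Cmin,ss = (D/Vd)·f/(1−f), so D = Cmin,ss·Vd·(1−f)/f.
D = 16 × 214 × (1−f)/f ≈ 16 × 214 × 1.39373 ≈ 4772.13 mg.

4772 mg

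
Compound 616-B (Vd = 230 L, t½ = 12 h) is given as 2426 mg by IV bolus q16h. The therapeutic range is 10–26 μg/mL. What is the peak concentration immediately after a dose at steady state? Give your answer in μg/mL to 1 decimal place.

k = ln2/t½ = ln2/12 ≈ 0.057762 h⁻¹; fraction remaining f = e^(−kτ) = e^(−0.057762×16) ≈ 0.3969.
At steady state, accumulation factor R = 1/(1 − e^(−kτ)) ≈ 1.6581.
Each bolus raises the concentration by D/Vd = 2426/230 ≈ 10.548 μg/mL.
Steady-state peak Cmax,ss = C₀·R ≈ 10.548 × 1.6581 ≈ 17.490 μg/mL.
Peak 17.5 μg/mL vs MTC 26 μg/mL: below toxic threshold.

17.5 μg/mL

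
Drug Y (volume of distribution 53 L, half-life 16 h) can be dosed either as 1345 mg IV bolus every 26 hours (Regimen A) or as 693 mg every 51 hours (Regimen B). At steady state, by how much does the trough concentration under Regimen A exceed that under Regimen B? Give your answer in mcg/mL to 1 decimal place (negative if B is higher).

10.6 mcg/mL

Regimen A: f = (1/2)^(26/16) ≈ 0.3242; Cmin,ss = (1345/53)·f/(1−f) ≈ 12.174 mcg/mL.
Regimen B: f = (1/2)^(51/16) ≈ 0.1098; Cmin,ss = (693/53)·f/(1−f) ≈ 1.613 mcg/mL.
Difference ≈ 12.174 − 1.613 ≈ 10.561 mcg/mL.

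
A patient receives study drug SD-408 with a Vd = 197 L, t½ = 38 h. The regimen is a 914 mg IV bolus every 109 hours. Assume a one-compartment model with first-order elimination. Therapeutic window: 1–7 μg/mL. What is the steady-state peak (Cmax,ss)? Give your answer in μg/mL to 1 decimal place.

5.4 μg/mL

τ/t½ = 109/38 ≈ 2.8684, so fraction remaining f = (1/2)^(109/38) ≈ 0.1369.
Accumulation ratio R = 1/(1 − f) ≈ 1/0.8631 ≈ 1.1586.
Each bolus raises the concentration by D/Vd = 914/197 ≈ 4.640 μg/mL.
Steady-state peak Cmax,ss = C₀·R ≈ 4.640 × 1.1586 ≈ 5.376 μg/mL.
Peak 5.4 μg/mL vs MTC 7 μg/mL: below toxic threshold.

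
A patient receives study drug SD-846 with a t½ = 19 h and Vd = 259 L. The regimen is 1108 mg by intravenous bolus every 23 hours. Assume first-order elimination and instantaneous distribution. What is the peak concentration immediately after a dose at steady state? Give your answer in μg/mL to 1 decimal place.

k = ln2/t½ = ln2/19 ≈ 0.036481 h⁻¹; fraction remaining f = e^(−kτ) = e^(−0.036481×23) ≈ 0.4321.
At steady state, accumulation factor R = 1/(1 − e^(−kτ)) ≈ 1.7609.
Single-dose peak C₀ = D/Vd = 1108/259 ≈ 4.278 μg/mL.
Cmax,ss = C₀/(1 − f) ≈ 4.278/0.5679 ≈ 7.533 μg/mL.

7.5 μg/mL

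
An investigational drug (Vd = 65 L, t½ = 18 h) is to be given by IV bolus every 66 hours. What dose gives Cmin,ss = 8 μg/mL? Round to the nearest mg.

τ/t½ = 66/18 ≈ 3.6667, so f = (1/2)^(66/18) ≈ 0.078745.
Cmin,ss = (D/Vd)·f/(1−f), so D = Cmin,ss·Vd·(1−f)/f.
D = 8 × 65 × (1−f)/f ≈ 8 × 65 × 11.69922 ≈ 6083.59 mg.

6084 mg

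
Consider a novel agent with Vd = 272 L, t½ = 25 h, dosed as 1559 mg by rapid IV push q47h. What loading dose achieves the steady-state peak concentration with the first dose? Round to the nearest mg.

f = (1/2)^(47/25) ≈ 0.271684; accumulation ratio R = 1/(1−f) ≈ 1.37303.
Loading dose to hit Cmax,ss on first dose: D_load = D_maint·R ≈ 1559 × 1.37303 ≈ 2140.55 mg.

2141 mg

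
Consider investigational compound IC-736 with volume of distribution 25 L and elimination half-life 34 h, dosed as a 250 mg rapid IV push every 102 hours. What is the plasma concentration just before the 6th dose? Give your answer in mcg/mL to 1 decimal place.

1.4 mcg/mL

f = (1/2)^(τ/t½) = (1/2)^(102/34) ≈ 0.1250.
C₀ = D/Vd = 250/25 ≈ 10.000 mcg/mL.
Before the 6th dose, 5 doses have been given. Superposition: Cmin = C₀·(f + f² + … + f^5).
≈ 10.000 × (0.1250 + 0.0156 + 0.0020 + 0.0002 + 0.0000) ≈ 10.000 × 0.1428 ≈ 1.428 mcg/mL.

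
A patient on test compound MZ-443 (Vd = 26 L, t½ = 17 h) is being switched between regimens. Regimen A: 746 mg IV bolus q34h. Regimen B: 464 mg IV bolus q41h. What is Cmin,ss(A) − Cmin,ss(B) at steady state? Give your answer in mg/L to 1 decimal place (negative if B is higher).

Regimen A: f = (1/2)^(34/17) ≈ 0.2500; Cmin,ss = (746/26)·f/(1−f) ≈ 9.564 mg/L.
Regimen B: f = (1/2)^(41/17) ≈ 0.1879; Cmin,ss = (464/26)·f/(1−f) ≈ 4.129 mg/L.
Difference ≈ 9.564 − 4.129 ≈ 5.435 mg/L.

5.4 mg/L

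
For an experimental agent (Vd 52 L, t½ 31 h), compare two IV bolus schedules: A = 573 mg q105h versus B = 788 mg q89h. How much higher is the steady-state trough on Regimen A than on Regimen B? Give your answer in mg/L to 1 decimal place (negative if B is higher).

Regimen A: f = (1/2)^(105/31) ≈ 0.0956; Cmin,ss = (573/52)·f/(1−f) ≈ 1.165 mg/L.
Regimen B: f = (1/2)^(89/31) ≈ 0.1367; Cmin,ss = (788/52)·f/(1−f) ≈ 2.400 mg/L.
Difference ≈ 1.165 − 2.400 ≈ -1.235 mg/L.

-1.2 mg/L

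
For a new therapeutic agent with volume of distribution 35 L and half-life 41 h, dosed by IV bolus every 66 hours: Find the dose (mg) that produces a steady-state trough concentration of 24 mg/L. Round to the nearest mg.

τ/t½ = 66/41 ≈ 1.6098, so f = (1/2)^(66/41) ≈ 0.327654.
Cmin,ss = (D/Vd)·f/(1−f), so D = Cmin,ss·Vd·(1−f)/f.
D = 24 × 35 × (1−f)/f ≈ 24 × 35 × 2.05200 ≈ 1723.68 mg.

1724 mg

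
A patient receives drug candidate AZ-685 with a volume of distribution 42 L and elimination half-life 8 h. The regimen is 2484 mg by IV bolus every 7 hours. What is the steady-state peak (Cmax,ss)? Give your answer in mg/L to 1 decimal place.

Over one 7-h interval, 7/8 ≈ 0.875 half-lives elapse, leaving f ≈ 0.5453 of each dose.
Accumulation ratio R = 1/(1 − f) ≈ 1/0.4547 ≈ 2.1993.
Single-dose peak C₀ = D/Vd = 2484/42 ≈ 59.143 mg/L.
Steady-state peak Cmax,ss = C₀·R ≈ 59.143 × 2.1993 ≈ 130.073 mg/L.

130.1 mg/L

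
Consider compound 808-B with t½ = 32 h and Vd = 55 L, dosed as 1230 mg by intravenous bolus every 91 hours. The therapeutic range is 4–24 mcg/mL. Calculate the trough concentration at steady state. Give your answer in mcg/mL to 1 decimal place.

τ/t½ = 91/32 ≈ 2.8438, so fraction remaining f = (1/2)^(91/32) ≈ 0.1393.
At steady state, accumulation factor R = 1/(1 − e^(−kτ)) ≈ 1.1618.
Single-dose peak C₀ = D/Vd = 1230/55 ≈ 22.364 mcg/mL.
Cmax,ss = C₀/(1 − f) ≈ 22.364/0.8607 ≈ 25.984 mcg/mL.
One interval later, Cmin,ss = Cmax,ss·e^(−kτ) ≈ 25.984 × 0.1393 ≈ 3.620 mcg/mL.
Trough 3.6 mcg/mL vs MEC 4 mcg/mL: subtherapeutic.

3.6 mcg/mL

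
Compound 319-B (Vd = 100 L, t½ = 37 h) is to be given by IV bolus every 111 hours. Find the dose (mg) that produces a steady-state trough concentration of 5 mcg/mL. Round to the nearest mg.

3500 mg

τ/t½ = 111/37 ≈ 3, so f = (1/2)^(111/37) ≈ 0.125000.
Cmin,ss = (D/Vd)·f/(1−f), so D = Cmin,ss·Vd·(1−f)/f.
D = 5 × 100 × (1−f)/f ≈ 5 × 100 × 7.00000 ≈ 3500.00 mg.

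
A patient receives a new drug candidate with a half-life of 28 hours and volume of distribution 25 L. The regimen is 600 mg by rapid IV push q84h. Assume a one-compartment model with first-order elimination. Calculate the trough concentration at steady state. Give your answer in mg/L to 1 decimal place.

3.4 mg/L

τ = 84 h = 3 half-lives, so f = (1/2)^3 = 0.125.
Accumulation ratio R = 1/(1 − f) = 1/0.875 = 8/7.
Single-dose peak C₀ = D/Vd = 600/25 = 24 mg/L.
Steady-state peak Cmax,ss = C₀·R = 24 × 8/7 ≈ 27.429 mg/L.
Steady-state trough Cmin,ss = Cmax,ss·f ≈ 27.429 × 0.125 ≈ 3.429 mg/L.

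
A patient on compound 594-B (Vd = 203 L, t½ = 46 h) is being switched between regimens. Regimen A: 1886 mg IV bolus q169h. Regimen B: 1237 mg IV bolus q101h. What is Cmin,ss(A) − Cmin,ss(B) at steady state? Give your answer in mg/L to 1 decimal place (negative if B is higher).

Regimen A: f = (1/2)^(169/46) ≈ 0.0784; Cmin,ss = (1886/203)·f/(1−f) ≈ 0.790 mg/L.
Regimen B: f = (1/2)^(101/46) ≈ 0.2183; Cmin,ss = (1237/203)·f/(1−f) ≈ 1.702 mg/L.
Difference ≈ 0.790 − 1.702 ≈ -0.912 mg/L.

-0.9 mg/L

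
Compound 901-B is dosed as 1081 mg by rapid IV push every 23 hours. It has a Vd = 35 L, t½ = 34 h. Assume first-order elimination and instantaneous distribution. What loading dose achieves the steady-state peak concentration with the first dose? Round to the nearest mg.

f = (1/2)^(23/34) ≈ 0.625694; accumulation ratio R = 1/(1−f) ≈ 2.67161.
Loading dose to hit Cmax,ss on first dose: D_load = D_maint·R ≈ 1081 × 2.67161 ≈ 2888.01 mg.

2888 mg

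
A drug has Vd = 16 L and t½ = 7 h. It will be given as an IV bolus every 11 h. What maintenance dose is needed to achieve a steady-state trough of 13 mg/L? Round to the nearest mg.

410 mg

τ/t½ = 11/7 ≈ 1.5714, so f = (1/2)^(11/7) ≈ 0.336475.
Cmin,ss = (D/Vd)·f/(1−f), so D = Cmin,ss·Vd·(1−f)/f.
D = 13 × 16 × (1−f)/f ≈ 13 × 16 × 1.97199 ≈ 410.17 mg.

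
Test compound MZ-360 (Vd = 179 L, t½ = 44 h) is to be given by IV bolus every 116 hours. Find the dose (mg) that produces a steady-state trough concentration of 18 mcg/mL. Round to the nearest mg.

τ/t½ = 116/44 ≈ 2.6364, so f = (1/2)^(116/44) ≈ 0.160833.
Cmin,ss = (D/Vd)·f/(1−f), so D = Cmin,ss·Vd·(1−f)/f.
D = 18 × 179 × (1−f)/f ≈ 18 × 179 × 5.21763 ≈ 16811.20 mg.

16811 mg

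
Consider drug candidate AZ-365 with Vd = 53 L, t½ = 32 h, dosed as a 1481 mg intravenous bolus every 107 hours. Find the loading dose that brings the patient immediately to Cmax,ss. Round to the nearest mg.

1643 mg

f = (1/2)^(107/32) ≈ 0.098499; accumulation ratio R = 1/(1−f) ≈ 1.10926.
Loading dose to hit Cmax,ss on first dose: D_load = D_maint·R ≈ 1481 × 1.10926 ≈ 1642.81 mg.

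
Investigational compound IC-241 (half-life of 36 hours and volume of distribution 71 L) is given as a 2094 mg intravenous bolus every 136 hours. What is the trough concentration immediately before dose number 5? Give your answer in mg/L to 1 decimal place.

f = (1/2)^(τ/t½) = (1/2)^(136/36) ≈ 0.0729.
C₀ = D/Vd = 2094/71 ≈ 29.493 mg/L.
Before the 5th dose, 4 doses have been given. Superposition: Cmin = C₀·(f + f² + … + f^4).
≈ 29.493 × (0.0729 + 0.0053 + 0.0004 + 0.0000) ≈ 29.493 × 0.0786 ≈ 2.318 mg/L.

2.3 mg/L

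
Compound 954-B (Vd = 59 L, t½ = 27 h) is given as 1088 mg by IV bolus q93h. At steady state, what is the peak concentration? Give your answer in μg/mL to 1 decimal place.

20.3 μg/mL

Over one 93-h interval, 93/27 ≈ 3.4444 half-lives elapse, leaving f ≈ 0.0919 of each dose.
Accumulation ratio R = 1/(1 − f) ≈ 1/0.9081 ≈ 1.1012.
Single-dose peak C₀ = D/Vd = 1088/59 ≈ 18.441 μg/mL.
Cmax,ss = C₀/(1 − f) ≈ 18.441/0.9081 ≈ 20.307 μg/mL.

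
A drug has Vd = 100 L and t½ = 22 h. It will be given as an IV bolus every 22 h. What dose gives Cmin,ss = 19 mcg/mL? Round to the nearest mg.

τ/t½ = 22/22 ≈ 1, so f = (1/2)^(22/22) ≈ 0.500000.
Cmin,ss = (D/Vd)·f/(1−f), so D = Cmin,ss·Vd·(1−f)/f.
D = 19 × 100 × (1−f)/f ≈ 19 × 100 × 1.00000 ≈ 1900.00 mg.

1900 mg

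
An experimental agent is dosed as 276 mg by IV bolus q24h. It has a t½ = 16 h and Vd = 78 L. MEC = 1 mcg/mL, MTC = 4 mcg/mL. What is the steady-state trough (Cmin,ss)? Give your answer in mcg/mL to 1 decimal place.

Over one 24-h interval, 24/16 ≈ 1.5 half-lives elapse, leaving f ≈ 0.3536 of each dose.
At steady state, accumulation factor R = 1/(1 − e^(−kτ)) ≈ 1.5470.
Single-dose peak C₀ = D/Vd = 276/78 ≈ 3.538 mcg/mL.
Cmax,ss = C₀/(1 − f) ≈ 3.538/0.6464 ≈ 5.473 mcg/mL.
One interval later, Cmin,ss = Cmax,ss·e^(−kτ) ≈ 5.473 × 0.3536 ≈ 1.935 mcg/mL.
Trough 1.9 mcg/mL vs MEC 1 mcg/mL: adequate.

1.9 mcg/mL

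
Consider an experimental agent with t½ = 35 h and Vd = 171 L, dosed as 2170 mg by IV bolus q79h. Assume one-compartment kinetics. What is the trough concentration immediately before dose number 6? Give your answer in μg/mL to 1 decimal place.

3.4 μg/mL

f = (1/2)^(τ/t½) = (1/2)^(79/35) ≈ 0.2092.
C₀ = D/Vd = 2170/171 ≈ 12.690 μg/mL.
Before the 6th dose, 5 doses have been given. Superposition: Cmin = C₀·(f + f² + … + f^5).
≈ 12.690 × (0.2092 + 0.0438 + 0.0092 + 0.0019 + 0.0004) ≈ 12.690 × 0.2645 ≈ 3.357 μg/mL.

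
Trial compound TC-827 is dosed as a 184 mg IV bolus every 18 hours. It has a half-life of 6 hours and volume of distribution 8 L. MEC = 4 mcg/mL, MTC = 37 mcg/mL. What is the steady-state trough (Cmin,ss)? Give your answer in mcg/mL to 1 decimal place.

3.3 mcg/mL

The dosing interval is 3 half-lives, so f = 2^(−3) = 0.125.
At steady state, R = 1/(1 − 0.125) = 8/7.
Single-dose peak C₀ = D/Vd = 184/8 = 23 mcg/mL.
Steady-state peak Cmax,ss = C₀·R = 23 × 8/7 ≈ 26.286 mcg/mL.
Steady-state trough Cmin,ss = Cmax,ss·f ≈ 26.286 × 0.125 ≈ 3.286 mcg/mL.
Trough 3.3 mcg/mL vs MEC 4 mcg/mL: subtherapeutic.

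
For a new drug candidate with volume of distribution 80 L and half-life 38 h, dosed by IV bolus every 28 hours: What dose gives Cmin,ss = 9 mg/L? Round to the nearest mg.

480 mg

τ/t½ = 28/38 ≈ 0.73684, so f = (1/2)^(28/38) ≈ 0.600051.
Cmin,ss = (D/Vd)·f/(1−f), so D = Cmin,ss·Vd·(1−f)/f.
D = 9 × 80 × (1−f)/f ≈ 9 × 80 × 0.66653 ≈ 479.90 mg.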